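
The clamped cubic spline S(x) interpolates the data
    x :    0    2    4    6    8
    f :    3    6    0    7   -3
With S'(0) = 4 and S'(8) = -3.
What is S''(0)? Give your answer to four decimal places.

Write σ_i for S''(x_i). With h_i = 2, 2, 2, 2 and divided differences Δ_i = 3/2, -3, 7/2, -5, the continuity of S' gives the tridiagonal system
  2·σ_0 + 8·σ_1 + 2·σ_2 = 6(Δ_1 - Δ_0) = -27
  2·σ_1 + 8·σ_2 + 2·σ_3 = 6(Δ_2 - Δ_1) = 39
  2·σ_2 + 8·σ_3 + 2·σ_4 = 6(Δ_3 - Δ_2) = -51
Clamped end conditions give two more equations: 2h_0·σ_0 + h_0·σ_1 = 6(Δ_0 - S'(0)) = -15 and h_3·σ_3 + 2h_3·σ_4 = 6(S'(8) - Δ_3) = 12.
Solving the tridiagonal system: σ_0 = -61/56, σ_1 = -149/28, σ_2 = 71/8, σ_3 = -299/28, σ_4 = 467/56.

-1.0893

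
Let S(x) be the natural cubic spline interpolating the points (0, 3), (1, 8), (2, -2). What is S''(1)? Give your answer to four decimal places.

Let M_i = S''(x_i). Step sizes h_i = 1, 1; slopes of the chords Δ_i = (y_(i+1) - y_i)/h_i = 5, -10.
  1·M_0 + 4·M_1 + 1·M_2 = 6(Δ_1 - Δ_0) = -90
Natural end conditions: M_0 = M_2 = 0.
Forward elimination and back-substitution give M_0 = 0, M_1 = -45/2, M_2 = 0.

-22.5000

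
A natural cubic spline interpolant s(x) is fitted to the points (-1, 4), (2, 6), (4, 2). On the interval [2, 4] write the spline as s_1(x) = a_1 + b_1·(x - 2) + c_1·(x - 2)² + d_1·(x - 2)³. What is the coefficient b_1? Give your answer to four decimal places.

-0.9333

Put m_i = s'' at the i-th knot. Here h = (3, 2) and Δ = (2/3, -2), so the interior equations h_(i-1)·m_(i-1) + 2(h_(i-1)+h_i)·m_i + h_i·m_(i+1) = 6(Δ_i − Δ_(i-1)) read
  3·m_0 + 10·m_1 + 2·m_2 = 6(Δ_1 - Δ_0) = -16
Natural end conditions: m_0 = m_2 = 0.
Solving: m_0 = 0, m_1 = -8/5, m_2 = 0.
On [2, 4], with s_1(x) = a_1 + b_1·(x - 2) + c_1·(x - 2)² + d_1·(x - 2)³: c_1 = m_1/2 = -4/5, d_1 = (m_2 - m_1)/(6h_1) = 2/15, b_1 = Δ_1 - h_1(2m_1 + m_2)/6 = -14/15.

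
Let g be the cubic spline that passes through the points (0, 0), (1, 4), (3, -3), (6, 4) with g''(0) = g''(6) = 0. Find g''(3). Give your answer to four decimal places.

Write M_i for g''(x_i). With h_i = 1, 2, 3 and divided differences Δ_i = 4, -7/2, 7/3, the continuity of g' gives the tridiagonal system
  1·M_0 + 6·M_1 + 2·M_2 = 6(Δ_1 - Δ_0) = -45
  2·M_1 + 10·M_2 + 3·M_3 = 6(Δ_2 - Δ_1) = 35
Natural end conditions: M_0 = M_3 = 0.
Solving the tridiagonal system: M_0 = 0, M_1 = -65/7, M_2 = 75/14, M_3 = 0.

5.3571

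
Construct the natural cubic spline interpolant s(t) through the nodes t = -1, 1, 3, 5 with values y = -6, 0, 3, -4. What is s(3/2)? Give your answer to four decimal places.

1.3719

Let M_i = s''(x_i). Step sizes h_i = 2, 2, 2; slopes of the chords Δ_i = (y_(i+1) - y_i)/h_i = 3, 3/2, -7/2.
  2·M_0 + 8·M_1 + 2·M_2 = 6(Δ_1 - Δ_0) = -9
  2·M_1 + 8·M_2 + 2·M_3 = 6(Δ_2 - Δ_1) = -30
Natural end conditions: M_0 = M_3 = 0.
Hence M_0 = 0, M_1 = -1/5, M_2 = -37/10, M_3 = 0.
On [1, 3], s(t) = 0 + 43/15·(t - 1) - 1/10·(t - 1)² - 7/24·(t - 1)³.
With (t - 1) = 1/2: s(3/2) = 439/320.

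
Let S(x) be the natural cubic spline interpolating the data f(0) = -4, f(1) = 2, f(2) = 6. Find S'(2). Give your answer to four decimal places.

Write m_i for S''(x_i). With h_i = 1, 1 and divided differences Δ_i = 6, 4, the continuity of S' gives the tridiagonal system
  1·m_0 + 4·m_1 + 1·m_2 = 6(Δ_1 - Δ_0) = -12
Natural end conditions: m_0 = m_2 = 0.
Solving: m_0 = 0, m_1 = -3, m_2 = 0.
On [1, 2], S'(x) = b_1 + 2c_1·(x - 1) + 3d_1·(x - 1)² with b_1 = Δ_1 - h_1(2m_1 + m_2)/6 = 5, c_1 = m_1/2 = -3/2, d_1 = (m_2 - m_1)/(6h_1) = 1/2. So S'(2) = 7/2.

3.5000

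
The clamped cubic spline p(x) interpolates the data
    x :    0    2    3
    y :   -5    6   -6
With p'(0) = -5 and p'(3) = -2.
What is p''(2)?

-37

Write M_i for p''(x_i). With h_i = 2, 1 and divided differences Δ_i = 11/2, -12, the continuity of p' gives the tridiagonal system
  2·M_0 + 6·M_1 + 1·M_2 = 6(Δ_1 - Δ_0) = -105
Clamped end conditions give two more equations: 2h_0·M_0 + h_0·M_1 = 6(Δ_0 - p'(0)) = 63 and h_1·M_1 + 2h_1·M_2 = 6(p'(3) - Δ_1) = 60.
Forward elimination and back-substitution give M_0 = 137/4, M_1 = -37, M_2 = 97/2.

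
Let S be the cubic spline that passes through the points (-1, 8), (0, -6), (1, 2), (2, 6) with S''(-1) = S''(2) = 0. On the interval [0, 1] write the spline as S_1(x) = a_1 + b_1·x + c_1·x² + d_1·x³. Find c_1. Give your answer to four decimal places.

Write M_i for S''(x_i). With h_i = 1, 1, 1 and divided differences Δ_i = -14, 8, 4, the continuity of S' gives the tridiagonal system
  1·M_0 + 4·M_1 + 1·M_2 = 6(Δ_1 - Δ_0) = 132
  1·M_1 + 4·M_2 + 1·M_3 = 6(Δ_2 - Δ_1) = -24
Natural end conditions: M_0 = M_3 = 0.
Hence M_0 = 0, M_1 = 184/5, M_2 = -76/5, M_3 = 0.
On [0, 1], with S_1(x) = a_1 + b_1·x + c_1·x² + d_1·x³: c_1 = M_1/2 = 92/5, d_1 = (M_2 - M_1)/(6h_1) = -26/3, b_1 = Δ_1 - h_1(2M_1 + M_2)/6 = -26/15.

18.4000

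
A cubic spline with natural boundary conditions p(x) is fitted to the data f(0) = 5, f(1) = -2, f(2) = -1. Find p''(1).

Put M_i = p'' at the i-th knot. Here h = (1, 1) and Δ = (-7, 1), so the interior equations h_(i-1)·M_(i-1) + 2(h_(i-1)+h_i)·M_i + h_i·M_(i+1) = 6(Δ_i − Δ_(i-1)) read
  1·M_0 + 4·M_1 + 1·M_2 = 6(Δ_1 - Δ_0) = 48
Natural end conditions: M_0 = M_2 = 0.
Hence M_0 = 0, M_1 = 12, M_2 = 0.

12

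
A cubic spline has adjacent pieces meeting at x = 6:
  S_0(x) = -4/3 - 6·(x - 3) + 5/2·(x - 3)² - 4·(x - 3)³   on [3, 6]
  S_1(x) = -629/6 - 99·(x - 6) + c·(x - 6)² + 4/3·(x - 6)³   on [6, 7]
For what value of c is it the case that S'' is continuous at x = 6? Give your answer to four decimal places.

S_0''(x) = 5 - 24·(x - 3), so S_0''(6) = -67. On the right, S_1''(6) = 2c, so c = -67/2.

-33.5000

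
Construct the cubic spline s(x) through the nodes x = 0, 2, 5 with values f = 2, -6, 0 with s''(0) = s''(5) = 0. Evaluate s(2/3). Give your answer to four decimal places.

-1.3778

Put M_i = s'' at the i-th knot. Here h = (2, 3) and Δ = (-4, 2), so the interior equations h_(i-1)·M_(i-1) + 2(h_(i-1)+h_i)·M_i + h_i·M_(i+1) = 6(Δ_i − Δ_(i-1)) read
  2·M_0 + 10·M_1 + 3·M_2 = 6(Δ_1 - Δ_0) = 36
Natural end conditions: M_0 = M_2 = 0.
Solving: M_0 = 0, M_1 = 18/5, M_2 = 0.
On [0, 2], s(x) = 2 - 26/5·x + 0·x² + 3/10·x³.
With x = 2/3: s(2/3) = -62/45.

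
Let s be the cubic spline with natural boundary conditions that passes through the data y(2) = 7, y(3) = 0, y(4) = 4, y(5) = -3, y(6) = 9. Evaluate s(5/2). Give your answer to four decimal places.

1.9732

Put M_i = s'' at the i-th knot. Here h = (1, 1, 1, 1) and Δ = (-7, 4, -7, 12), so the interior equations h_(i-1)·M_(i-1) + 2(h_(i-1)+h_i)·M_i + h_i·M_(i+1) = 6(Δ_i − Δ_(i-1)) read
  1·M_0 + 4·M_1 + 1·M_2 = 6(Δ_1 - Δ_0) = 66
  1·M_1 + 4·M_2 + 1·M_3 = 6(Δ_2 - Δ_1) = -66
  1·M_2 + 4·M_3 + 1·M_4 = 6(Δ_3 - Δ_2) = 114
Natural end conditions: M_0 = M_4 = 0.
Hence M_0 = 0, M_1 = 171/7, M_2 = -222/7, M_3 = 255/7, M_4 = 0.
On [2, 3], s(x) = 7 - 155/14·(x - 2) + 0·(x - 2)² + 57/14·(x - 2)³.
With (x - 2) = 1/2: s(5/2) = 221/112.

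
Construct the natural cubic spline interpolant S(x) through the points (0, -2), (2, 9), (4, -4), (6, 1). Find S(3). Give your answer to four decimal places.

Let M_i = S''(x_i). Step sizes h_i = 2, 2, 2; slopes of the chords Δ_i = (y_(i+1) - y_i)/h_i = 11/2, -13/2, 5/2.
  2·M_0 + 8·M_1 + 2·M_2 = 6(Δ_1 - Δ_0) = -72
  2·M_1 + 8·M_2 + 2·M_3 = 6(Δ_2 - Δ_1) = 54
Natural end conditions: M_0 = M_3 = 0.
Solving the tridiagonal system: M_0 = 0, M_1 = -57/5, M_2 = 48/5, M_3 = 0.
On [2, 4], S(x) = 9 - 21/10·(x - 2) - 57/10·(x - 2)² + 7/4·(x - 2)³.
With (x - 2) = 1: S(3) = 59/20.

2.9500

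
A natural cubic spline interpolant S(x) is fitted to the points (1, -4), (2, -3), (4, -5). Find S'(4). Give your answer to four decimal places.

-1.6667

Let m_i = S''(x_i). Step sizes h_i = 1, 2; slopes of the chords Δ_i = (y_(i+1) - y_i)/h_i = 1, -1.
  1·m_0 + 6·m_1 + 2·m_2 = 6(Δ_1 - Δ_0) = -12
Natural end conditions: m_0 = m_2 = 0.
Solving the tridiagonal system: m_0 = 0, m_1 = -2, m_2 = 0.
On [2, 4], S'(x) = b_1 + 2c_1·(x - 2) + 3d_1·(x - 2)² with b_1 = Δ_1 - h_1(2m_1 + m_2)/6 = 1/3, c_1 = m_1/2 = -1, d_1 = (m_2 - m_1)/(6h_1) = 1/6. So S'(4) = -5/3.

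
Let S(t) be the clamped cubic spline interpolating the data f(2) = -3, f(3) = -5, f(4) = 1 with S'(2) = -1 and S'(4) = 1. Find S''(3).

22

Write σ_i for S''(x_i). With h_i = 1, 1 and divided differences Δ_i = -2, 6, the continuity of S' gives the tridiagonal system
  1·σ_0 + 4·σ_1 + 1·σ_2 = 6(Δ_1 - Δ_0) = 48
Clamped end conditions give two more equations: 2h_0·σ_0 + h_0·σ_1 = 6(Δ_0 - S'(2)) = -6 and h_1·σ_1 + 2h_1·σ_2 = 6(S'(4) - Δ_1) = -30.
Hence σ_0 = -14, σ_1 = 22, σ_2 = -26.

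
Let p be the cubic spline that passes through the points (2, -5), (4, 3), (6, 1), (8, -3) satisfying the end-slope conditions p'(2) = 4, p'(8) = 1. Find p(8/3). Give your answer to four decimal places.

Let M_i = p''(x_i). Step sizes h_i = 2, 2, 2; slopes of the chords Δ_i = (y_(i+1) - y_i)/h_i = 4, -1, -2.
  2·M_0 + 8·M_1 + 2·M_2 = 6(Δ_1 - Δ_0) = -30
  2·M_1 + 8·M_2 + 2·M_3 = 6(Δ_2 - Δ_1) = -6
Clamped end conditions give two more equations: 2h_0·M_0 + h_0·M_1 = 6(Δ_0 - p'(2)) = 0 and h_2·M_2 + 2h_2·M_3 = 6(p'(8) - Δ_2) = 18.
Solving: M_0 = 2, M_1 = -4, M_2 = -1, M_3 = 5.
On [2, 4], p(x) = -5 + 4·(x - 2) + 1·(x - 2)² - 1/2·(x - 2)³.
With (x - 2) = 2/3: p(8/3) = -55/27.

-2.0370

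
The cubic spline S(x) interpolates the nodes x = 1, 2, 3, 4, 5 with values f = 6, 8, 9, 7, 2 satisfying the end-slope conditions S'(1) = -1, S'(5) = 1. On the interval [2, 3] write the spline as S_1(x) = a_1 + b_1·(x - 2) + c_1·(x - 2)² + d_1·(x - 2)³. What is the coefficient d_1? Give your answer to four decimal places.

0.5000

With m_i denoting the second derivative at x_i, h_i = 1, 1, 1, 1, and Δ_i = (y_(i+1) − y_i)/h_i = 2, 1, -2, -5:
  1·m_0 + 4·m_1 + 1·m_2 = 6(Δ_1 - Δ_0) = -6
  1·m_1 + 4·m_2 + 1·m_3 = 6(Δ_2 - Δ_1) = -18
  1·m_2 + 4·m_3 + 1·m_4 = 6(Δ_3 - Δ_2) = -18
Clamped end conditions give two more equations: 2h_0·m_0 + h_0·m_1 = 6(Δ_0 - S'(1)) = 18 and h_3·m_3 + 2h_3·m_4 = 6(S'(5) - Δ_3) = 36.
Forward elimination and back-substitution give m_0 = 11, m_1 = -4, m_2 = -1, m_3 = -10, m_4 = 23.
On [2, 3], with S_1(x) = a_1 + b_1·(x - 2) + c_1·(x - 2)² + d_1·(x - 2)³: c_1 = m_1/2 = -2, d_1 = (m_2 - m_1)/(6h_1) = 1/2, b_1 = Δ_1 - h_1(2m_1 + m_2)/6 = 5/2.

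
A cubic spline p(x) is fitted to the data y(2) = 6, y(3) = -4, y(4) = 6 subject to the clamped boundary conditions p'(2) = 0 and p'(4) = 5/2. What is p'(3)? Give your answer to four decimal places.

-0.6250

Put M_i = p'' at the i-th knot. Here h = (1, 1) and Δ = (-10, 10), so the interior equations h_(i-1)·M_(i-1) + 2(h_(i-1)+h_i)·M_i + h_i·M_(i+1) = 6(Δ_i − Δ_(i-1)) read
  1·M_0 + 4·M_1 + 1·M_2 = 6(Δ_1 - Δ_0) = 120
Clamped end conditions give two more equations: 2h_0·M_0 + h_0·M_1 = 6(Δ_0 - p'(2)) = -60 and h_1·M_1 + 2h_1·M_2 = 6(p'(4) - Δ_1) = -45.
Forward elimination and back-substitution give M_0 = -235/4, M_1 = 115/2, M_2 = -205/4.
On [3, 4], p'(x) = b_1 + 2c_1·(x - 3) + 3d_1·(x - 3)² with b_1 = Δ_1 - h_1(2M_1 + M_2)/6 = -5/8, c_1 = M_1/2 = 115/4, d_1 = (M_2 - M_1)/(6h_1) = -145/8. So p'(3) = -5/8.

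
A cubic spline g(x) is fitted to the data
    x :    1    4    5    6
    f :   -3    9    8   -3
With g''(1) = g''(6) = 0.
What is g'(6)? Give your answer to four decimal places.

-13.4194

Write M_i for g''(x_i). With h_i = 3, 1, 1 and divided differences Δ_i = 4, -1, -11, the continuity of g' gives the tridiagonal system
  3·M_0 + 8·M_1 + 1·M_2 = 6(Δ_1 - Δ_0) = -30
  1·M_1 + 4·M_2 + 1·M_3 = 6(Δ_2 - Δ_1) = -60
Natural end conditions: M_0 = M_3 = 0.
Solving: M_0 = 0, M_1 = -60/31, M_2 = -450/31, M_3 = 0.
On [5, 6], g'(x) = b_2 + 2c_2·(x - 5) + 3d_2·(x - 5)² with b_2 = Δ_2 - h_2(2M_2 + M_3)/6 = -191/31, c_2 = M_2/2 = -225/31, d_2 = (M_3 - M_2)/(6h_2) = 75/31. So g'(6) = -416/31.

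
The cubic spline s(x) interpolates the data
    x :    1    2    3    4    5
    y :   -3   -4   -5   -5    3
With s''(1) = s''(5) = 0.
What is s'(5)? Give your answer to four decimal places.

10.0714

Let m_i = s''(x_i). Step sizes h_i = 1, 1, 1, 1; slopes of the chords Δ_i = (y_(i+1) - y_i)/h_i = -1, -1, 0, 8.
  1·m_0 + 4·m_1 + 1·m_2 = 6(Δ_1 - Δ_0) = 0
  1·m_1 + 4·m_2 + 1·m_3 = 6(Δ_2 - Δ_1) = 6
  1·m_2 + 4·m_3 + 1·m_4 = 6(Δ_3 - Δ_2) = 48
Natural end conditions: m_0 = m_4 = 0.
Solving the tridiagonal system: m_0 = 0, m_1 = 3/7, m_2 = -12/7, m_3 = 87/7, m_4 = 0.
On [4, 5], s'(x) = b_3 + 2c_3·(x - 4) + 3d_3·(x - 4)² with b_3 = Δ_3 - h_3(2m_3 + m_4)/6 = 27/7, c_3 = m_3/2 = 87/14, d_3 = (m_4 - m_3)/(6h_3) = -29/14. So s'(5) = 141/14.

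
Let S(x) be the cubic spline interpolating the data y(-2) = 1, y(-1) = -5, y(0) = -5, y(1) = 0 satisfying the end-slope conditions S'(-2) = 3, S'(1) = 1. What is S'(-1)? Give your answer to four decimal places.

-6.5333

Write M_i for S''(x_i). With h_i = 1, 1, 1 and divided differences Δ_i = -6, 0, 5, the continuity of S' gives the tridiagonal system
  1·M_0 + 4·M_1 + 1·M_2 = 6(Δ_1 - Δ_0) = 36
  1·M_1 + 4·M_2 + 1·M_3 = 6(Δ_2 - Δ_1) = 30
Clamped end conditions give two more equations: 2h_0·M_0 + h_0·M_1 = 6(Δ_0 - S'(-2)) = -54 and h_2·M_2 + 2h_2·M_3 = 6(S'(1) - Δ_2) = -24.
Solving the tridiagonal system: M_0 = -524/15, M_1 = 238/15, M_2 = 112/15, M_3 = -236/15.
On [-1, 0], S'(x) = b_1 + 2c_1·(x + 1) + 3d_1·(x + 1)² with b_1 = Δ_1 - h_1(2M_1 + M_2)/6 = -98/15, c_1 = M_1/2 = 119/15, d_1 = (M_2 - M_1)/(6h_1) = -7/5. So S'(-1) = -98/15.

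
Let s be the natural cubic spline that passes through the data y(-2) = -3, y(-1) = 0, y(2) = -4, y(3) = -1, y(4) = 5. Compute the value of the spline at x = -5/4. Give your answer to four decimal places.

-0.4755

With M_i denoting the second derivative at x_i, h_i = 1, 3, 1, 1, and Δ_i = (y_(i+1) − y_i)/h_i = 3, -4/3, 3, 6:
  1·M_0 + 8·M_1 + 3·M_2 = 6(Δ_1 - Δ_0) = -26
  3·M_1 + 8·M_2 + 1·M_3 = 6(Δ_2 - Δ_1) = 26
  1·M_2 + 4·M_3 + 1·M_4 = 6(Δ_3 - Δ_2) = 18
Natural end conditions: M_0 = M_4 = 0.
Forward elimination and back-substitution give M_0 = 0, M_1 = -266/53, M_2 = 250/53, M_3 = 176/53, M_4 = 0.
On [-2, -1], s(x) = -3 + 610/159·(x + 2) + 0·(x + 2)² - 133/159·(x + 2)³.
With (x + 2) = 3/4: s(-5/4) = -1613/3392.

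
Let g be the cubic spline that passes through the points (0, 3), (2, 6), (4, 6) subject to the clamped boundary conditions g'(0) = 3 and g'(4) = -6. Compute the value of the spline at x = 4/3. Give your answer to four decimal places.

5.1111

Write m_i for g''(x_i). With h_i = 2, 2 and divided differences Δ_i = 3/2, 0, the continuity of g' gives the tridiagonal system
  2·m_0 + 8·m_1 + 2·m_2 = 6(Δ_1 - Δ_0) = -9
Clamped end conditions give two more equations: 2h_0·m_0 + h_0·m_1 = 6(Δ_0 - g'(0)) = -9 and h_1·m_1 + 2h_1·m_2 = 6(g'(4) - Δ_1) = -36.
Hence m_0 = -27/8, m_1 = 9/4, m_2 = -81/8.
On [0, 2], g(x) = 3 + 3·x - 27/16·x² + 15/32·x³.
With x = 4/3: g(4/3) = 46/9.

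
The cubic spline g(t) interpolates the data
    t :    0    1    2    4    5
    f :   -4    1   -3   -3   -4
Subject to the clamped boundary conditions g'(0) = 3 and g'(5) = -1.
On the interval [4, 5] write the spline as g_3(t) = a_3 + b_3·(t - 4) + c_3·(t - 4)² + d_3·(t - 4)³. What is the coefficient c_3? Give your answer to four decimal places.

-2.1250

Put σ_i = g'' at the i-th knot. Here h = (1, 1, 2, 1) and Δ = (5, -4, 0, -1), so the interior equations h_(i-1)·σ_(i-1) + 2(h_(i-1)+h_i)·σ_i + h_i·σ_(i+1) = 6(Δ_i − Δ_(i-1)) read
  1·σ_0 + 4·σ_1 + 1·σ_2 = 6(Δ_1 - Δ_0) = -54
  1·σ_1 + 6·σ_2 + 2·σ_3 = 6(Δ_2 - Δ_1) = 24
  2·σ_2 + 6·σ_3 + 1·σ_4 = 6(Δ_3 - Δ_2) = -6
Clamped end conditions give two more equations: 2h_0·σ_0 + h_0·σ_1 = 6(Δ_0 - g'(0)) = 12 and h_3·σ_3 + 2h_3·σ_4 = 6(g'(5) - Δ_3) = 0.
Solving: σ_0 = 253/16, σ_1 = -157/8, σ_2 = 139/16, σ_3 = -17/4, σ_4 = 17/8.
On [4, 5], with g_3(t) = a_3 + b_3·(t - 4) + c_3·(t - 4)² + d_3·(t - 4)³: c_3 = σ_3/2 = -17/8, d_3 = (σ_4 - σ_3)/(6h_3) = 17/16, b_3 = Δ_3 - h_3(2σ_3 + σ_4)/6 = 1/16.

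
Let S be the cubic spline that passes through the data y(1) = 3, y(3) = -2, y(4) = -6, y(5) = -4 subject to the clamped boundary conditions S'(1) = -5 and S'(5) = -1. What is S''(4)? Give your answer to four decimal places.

14.6364

Put σ_i = S'' at the i-th knot. Here h = (2, 1, 1) and Δ = (-5/2, -4, 2), so the interior equations h_(i-1)·σ_(i-1) + 2(h_(i-1)+h_i)·σ_i + h_i·σ_(i+1) = 6(Δ_i − Δ_(i-1)) read
  2·σ_0 + 6·σ_1 + 1·σ_2 = 6(Δ_1 - Δ_0) = -9
  1·σ_1 + 4·σ_2 + 1·σ_3 = 6(Δ_2 - Δ_1) = 36
Clamped end conditions give two more equations: 2h_0·σ_0 + h_0·σ_1 = 6(Δ_0 - S'(1)) = 15 and h_2·σ_2 + 2h_2·σ_3 = 6(S'(5) - Δ_2) = -18.
Solving the tridiagonal system: σ_0 = 151/22, σ_1 = -137/22, σ_2 = 161/11, σ_3 = -359/22.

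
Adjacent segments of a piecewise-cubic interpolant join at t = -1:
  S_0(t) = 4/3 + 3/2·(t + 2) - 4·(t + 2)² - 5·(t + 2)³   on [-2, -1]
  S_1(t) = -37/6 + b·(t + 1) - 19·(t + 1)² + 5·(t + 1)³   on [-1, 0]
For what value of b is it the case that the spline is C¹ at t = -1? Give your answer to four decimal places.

S_0'(t) = 3/2 - 8·(t + 2) - 15·(t + 2)², so S_0'(-1) = -43/2. On the right, S_1'(-1) = b, so b = -43/2.

-21.5000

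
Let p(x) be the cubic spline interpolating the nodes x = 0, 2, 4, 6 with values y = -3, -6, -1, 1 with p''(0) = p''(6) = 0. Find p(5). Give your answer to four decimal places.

Write σ_i for p''(x_i). With h_i = 2, 2, 2 and divided differences Δ_i = -3/2, 5/2, 1, the continuity of p' gives the tridiagonal system
  2·σ_0 + 8·σ_1 + 2·σ_2 = 6(Δ_1 - Δ_0) = 24
  2·σ_1 + 8·σ_2 + 2·σ_3 = 6(Δ_2 - Δ_1) = -9
Natural end conditions: σ_0 = σ_3 = 0.
Solving the tridiagonal system: σ_0 = 0, σ_1 = 7/2, σ_2 = -2, σ_3 = 0.
On [4, 6], p(x) = -1 + 7/3·(x - 4) - 1·(x - 4)² + 1/6·(x - 4)³.
With (x - 4) = 1: p(5) = 1/2.

0.5000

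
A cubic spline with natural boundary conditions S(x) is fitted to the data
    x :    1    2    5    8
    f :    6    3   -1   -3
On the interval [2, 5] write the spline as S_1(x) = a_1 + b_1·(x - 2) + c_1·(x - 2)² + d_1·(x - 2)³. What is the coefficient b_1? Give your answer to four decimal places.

With m_i denoting the second derivative at x_i, h_i = 1, 3, 3, and Δ_i = (y_(i+1) − y_i)/h_i = -3, -4/3, -2/3:
  1·m_0 + 8·m_1 + 3·m_2 = 6(Δ_1 - Δ_0) = 10
  3·m_1 + 12·m_2 + 3·m_3 = 6(Δ_2 - Δ_1) = 4
Natural end conditions: m_0 = m_3 = 0.
Solving the tridiagonal system: m_0 = 0, m_1 = 36/29, m_2 = 2/87, m_3 = 0.
On [2, 5], with S_1(x) = a_1 + b_1·(x - 2) + c_1·(x - 2)² + d_1·(x - 2)³: c_1 = m_1/2 = 18/29, d_1 = (m_2 - m_1)/(6h_1) = -53/783, b_1 = Δ_1 - h_1(2m_1 + m_2)/6 = -75/29.

-2.5862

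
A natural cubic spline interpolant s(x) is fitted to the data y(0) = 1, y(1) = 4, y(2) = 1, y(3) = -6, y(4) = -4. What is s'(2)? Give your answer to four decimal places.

-6.8750

Write m_i for s''(x_i). With h_i = 1, 1, 1, 1 and divided differences Δ_i = 3, -3, -7, 2, the continuity of s' gives the tridiagonal system
  1·m_0 + 4·m_1 + 1·m_2 = 6(Δ_1 - Δ_0) = -36
  1·m_1 + 4·m_2 + 1·m_3 = 6(Δ_2 - Δ_1) = -24
  1·m_2 + 4·m_3 + 1·m_4 = 6(Δ_3 - Δ_2) = 54
Natural end conditions: m_0 = m_4 = 0.
Hence m_0 = 0, m_1 = -195/28, m_2 = -57/7, m_3 = 435/28, m_4 = 0.
On [2, 3], s'(x) = b_2 + 2c_2·(x - 2) + 3d_2·(x - 2)² with b_2 = Δ_2 - h_2(2m_2 + m_3)/6 = -55/8, c_2 = m_2/2 = -57/14, d_2 = (m_3 - m_2)/(6h_2) = 221/56. So s'(2) = -55/8.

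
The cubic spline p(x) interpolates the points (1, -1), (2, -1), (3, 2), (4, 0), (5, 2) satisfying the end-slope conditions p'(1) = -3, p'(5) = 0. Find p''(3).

With σ_i denoting the second derivative at x_i, h_i = 1, 1, 1, 1, and Δ_i = (y_(i+1) − y_i)/h_i = 0, 3, -2, 2:
  1·σ_0 + 4·σ_1 + 1·σ_2 = 6(Δ_1 - Δ_0) = 18
  1·σ_1 + 4·σ_2 + 1·σ_3 = 6(Δ_2 - Δ_1) = -30
  1·σ_2 + 4·σ_3 + 1·σ_4 = 6(Δ_3 - Δ_2) = 24
Clamped end conditions give two more equations: 2h_0·σ_0 + h_0·σ_1 = 6(Δ_0 - p'(1)) = 18 and h_3·σ_3 + 2h_3·σ_4 = 6(p'(5) - Δ_3) = -12.
Solving the tridiagonal system: σ_0 = 6, σ_1 = 6, σ_2 = -12, σ_3 = 12, σ_4 = -12.

-12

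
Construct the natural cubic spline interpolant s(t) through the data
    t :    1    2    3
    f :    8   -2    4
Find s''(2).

Write M_i for s''(x_i). With h_i = 1, 1 and divided differences Δ_i = -10, 6, the continuity of s' gives the tridiagonal system
  1·M_0 + 4·M_1 + 1·M_2 = 6(Δ_1 - Δ_0) = 96
Natural end conditions: M_0 = M_2 = 0.
Hence M_0 = 0, M_1 = 24, M_2 = 0.

24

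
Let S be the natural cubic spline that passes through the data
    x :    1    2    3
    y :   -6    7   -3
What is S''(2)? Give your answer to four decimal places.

Let M_i = S''(x_i). Step sizes h_i = 1, 1; slopes of the chords Δ_i = (y_(i+1) - y_i)/h_i = 13, -10.
  1·M_0 + 4·M_1 + 1·M_2 = 6(Δ_1 - Δ_0) = -138
Natural end conditions: M_0 = M_2 = 0.
Solving: M_0 = 0, M_1 = -69/2, M_2 = 0.

-34.5000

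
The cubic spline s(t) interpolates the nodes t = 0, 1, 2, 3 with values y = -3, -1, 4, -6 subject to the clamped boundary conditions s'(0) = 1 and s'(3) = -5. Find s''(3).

With M_i denoting the second derivative at x_i, h_i = 1, 1, 1, and Δ_i = (y_(i+1) − y_i)/h_i = 2, 5, -10:
  1·M_0 + 4·M_1 + 1·M_2 = 6(Δ_1 - Δ_0) = 18
  1·M_1 + 4·M_2 + 1·M_3 = 6(Δ_2 - Δ_1) = -90
Clamped end conditions give two more equations: 2h_0·M_0 + h_0·M_1 = 6(Δ_0 - s'(0)) = 6 and h_2·M_2 + 2h_2·M_3 = 6(s'(3) - Δ_2) = 30.
Solving: M_0 = -4, M_1 = 14, M_2 = -34, M_3 = 32.

32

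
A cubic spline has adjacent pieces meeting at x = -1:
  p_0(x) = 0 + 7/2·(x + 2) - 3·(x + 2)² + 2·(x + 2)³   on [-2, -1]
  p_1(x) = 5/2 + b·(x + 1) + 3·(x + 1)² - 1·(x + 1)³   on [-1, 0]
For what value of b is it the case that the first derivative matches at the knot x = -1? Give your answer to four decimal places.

p_0'(x) = 7/2 - 6·(x + 2) + 6·(x + 2)², so p_0'(-1) = 7/2. On the right, p_1'(-1) = b, so b = 7/2.

3.5000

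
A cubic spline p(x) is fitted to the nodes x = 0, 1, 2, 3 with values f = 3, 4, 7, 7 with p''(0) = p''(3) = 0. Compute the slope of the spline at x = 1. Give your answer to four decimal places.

Put m_i = p'' at the i-th knot. Here h = (1, 1, 1) and Δ = (1, 3, 0), so the interior equations h_(i-1)·m_(i-1) + 2(h_(i-1)+h_i)·m_i + h_i·m_(i+1) = 6(Δ_i − Δ_(i-1)) read
  1·m_0 + 4·m_1 + 1·m_2 = 6(Δ_1 - Δ_0) = 12
  1·m_1 + 4·m_2 + 1·m_3 = 6(Δ_2 - Δ_1) = -18
Natural end conditions: m_0 = m_3 = 0.
Solving the tridiagonal system: m_0 = 0, m_1 = 22/5, m_2 = -28/5, m_3 = 0.
On [1, 2], p'(x) = b_1 + 2c_1·(x - 1) + 3d_1·(x - 1)² with b_1 = Δ_1 - h_1(2m_1 + m_2)/6 = 37/15, c_1 = m_1/2 = 11/5, d_1 = (m_2 - m_1)/(6h_1) = -5/3. So p'(1) = 37/15.

2.4667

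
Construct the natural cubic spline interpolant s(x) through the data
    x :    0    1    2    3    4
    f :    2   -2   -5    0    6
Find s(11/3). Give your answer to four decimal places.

4.0847

Put M_i = s'' at the i-th knot. Here h = (1, 1, 1, 1) and Δ = (-4, -3, 5, 6), so the interior equations h_(i-1)·M_(i-1) + 2(h_(i-1)+h_i)·M_i + h_i·M_(i+1) = 6(Δ_i − Δ_(i-1)) read
  1·M_0 + 4·M_1 + 1·M_2 = 6(Δ_1 - Δ_0) = 6
  1·M_1 + 4·M_2 + 1·M_3 = 6(Δ_2 - Δ_1) = 48
  1·M_2 + 4·M_3 + 1·M_4 = 6(Δ_3 - Δ_2) = 6
Natural end conditions: M_0 = M_4 = 0.
Forward elimination and back-substitution give M_0 = 0, M_1 = -12/7, M_2 = 90/7, M_3 = -12/7, M_4 = 0.
On [3, 4], s(x) = 0 + 46/7·(x - 3) - 6/7·(x - 3)² + 2/7·(x - 3)³.
With (x - 3) = 2/3: s(11/3) = 772/189.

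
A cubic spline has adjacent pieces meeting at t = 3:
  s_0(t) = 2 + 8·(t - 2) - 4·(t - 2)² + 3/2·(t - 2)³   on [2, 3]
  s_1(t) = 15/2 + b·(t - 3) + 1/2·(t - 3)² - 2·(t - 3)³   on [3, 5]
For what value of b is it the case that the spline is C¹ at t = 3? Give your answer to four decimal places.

s_0'(t) = 8 - 8·(t - 2) + 9/2·(t - 2)², so s_0'(3) = 9/2. On the right, s_1'(3) = b, so b = 9/2.

4.5000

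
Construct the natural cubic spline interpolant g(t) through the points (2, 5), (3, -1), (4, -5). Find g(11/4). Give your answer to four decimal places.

0.3359

Write σ_i for g''(x_i). With h_i = 1, 1 and divided differences Δ_i = -6, -4, the continuity of g' gives the tridiagonal system
  1·σ_0 + 4·σ_1 + 1·σ_2 = 6(Δ_1 - Δ_0) = 12
Natural end conditions: σ_0 = σ_2 = 0.
Hence σ_0 = 0, σ_1 = 3, σ_2 = 0.
On [2, 3], g(t) = 5 - 13/2·(t - 2) + 0·(t - 2)² + 1/2·(t - 2)³.
With (t - 2) = 3/4: g(11/4) = 43/128.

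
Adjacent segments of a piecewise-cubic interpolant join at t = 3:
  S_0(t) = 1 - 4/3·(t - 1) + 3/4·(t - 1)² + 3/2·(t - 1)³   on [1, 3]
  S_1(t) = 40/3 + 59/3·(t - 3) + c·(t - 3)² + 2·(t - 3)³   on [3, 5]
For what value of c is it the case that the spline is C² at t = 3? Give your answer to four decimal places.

S_0''(t) = 3/2 + 9·(t - 1), so S_0''(3) = 39/2. On the right, S_1''(3) = 2c, so c = 39/4.

9.7500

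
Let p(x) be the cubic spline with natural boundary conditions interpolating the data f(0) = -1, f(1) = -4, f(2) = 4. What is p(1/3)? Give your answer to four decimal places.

Write M_i for p''(x_i). With h_i = 1, 1 and divided differences Δ_i = -3, 8, the continuity of p' gives the tridiagonal system
  1·M_0 + 4·M_1 + 1·M_2 = 6(Δ_1 - Δ_0) = 66
Natural end conditions: M_0 = M_2 = 0.
Solving: M_0 = 0, M_1 = 33/2, M_2 = 0.
On [0, 1], p(x) = -1 - 23/4·x + 0·x² + 11/4·x³.
With x = 1/3: p(1/3) = -76/27.

-2.8148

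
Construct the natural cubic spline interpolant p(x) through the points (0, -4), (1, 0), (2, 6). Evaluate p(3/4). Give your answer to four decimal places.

Write M_i for p''(x_i). With h_i = 1, 1 and divided differences Δ_i = 4, 6, the continuity of p' gives the tridiagonal system
  1·M_0 + 4·M_1 + 1·M_2 = 6(Δ_1 - Δ_0) = 12
Natural end conditions: M_0 = M_2 = 0.
Hence M_0 = 0, M_1 = 3, M_2 = 0.
On [0, 1], p(x) = -4 + 7/2·x + 0·x² + 1/2·x³.
With x = 3/4: p(3/4) = -149/128.

-1.1641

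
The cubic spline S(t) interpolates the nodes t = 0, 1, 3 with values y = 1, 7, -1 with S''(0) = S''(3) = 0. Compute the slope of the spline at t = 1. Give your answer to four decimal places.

Put m_i = S'' at the i-th knot. Here h = (1, 2) and Δ = (6, -4), so the interior equations h_(i-1)·m_(i-1) + 2(h_(i-1)+h_i)·m_i + h_i·m_(i+1) = 6(Δ_i − Δ_(i-1)) read
  1·m_0 + 6·m_1 + 2·m_2 = 6(Δ_1 - Δ_0) = -60
Natural end conditions: m_0 = m_2 = 0.
Solving: m_0 = 0, m_1 = -10, m_2 = 0.
On [1, 3], S'(t) = b_1 + 2c_1·(t - 1) + 3d_1·(t - 1)² with b_1 = Δ_1 - h_1(2m_1 + m_2)/6 = 8/3, c_1 = m_1/2 = -5, d_1 = (m_2 - m_1)/(6h_1) = 5/6. So S'(1) = 8/3.

2.6667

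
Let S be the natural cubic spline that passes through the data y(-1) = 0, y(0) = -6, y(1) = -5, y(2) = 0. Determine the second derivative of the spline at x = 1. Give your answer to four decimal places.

3.6000

With M_i denoting the second derivative at x_i, h_i = 1, 1, 1, and Δ_i = (y_(i+1) − y_i)/h_i = -6, 1, 5:
  1·M_0 + 4·M_1 + 1·M_2 = 6(Δ_1 - Δ_0) = 42
  1·M_1 + 4·M_2 + 1·M_3 = 6(Δ_2 - Δ_1) = 24
Natural end conditions: M_0 = M_3 = 0.
Solving: M_0 = 0, M_1 = 48/5, M_2 = 18/5, M_3 = 0.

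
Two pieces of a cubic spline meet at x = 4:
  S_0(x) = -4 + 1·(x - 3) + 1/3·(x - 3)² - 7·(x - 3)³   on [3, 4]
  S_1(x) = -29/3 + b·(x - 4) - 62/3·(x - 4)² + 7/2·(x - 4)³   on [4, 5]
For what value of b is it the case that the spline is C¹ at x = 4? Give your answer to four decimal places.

S_0'(x) = 1 + 2/3·(x - 3) - 21·(x - 3)², so S_0'(4) = -58/3. On the right, S_1'(4) = b, so b = -58/3.

-19.3333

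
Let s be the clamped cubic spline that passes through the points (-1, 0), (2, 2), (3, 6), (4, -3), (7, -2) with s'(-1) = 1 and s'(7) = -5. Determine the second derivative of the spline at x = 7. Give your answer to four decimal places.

Let M_i = s''(x_i). Step sizes h_i = 3, 1, 1, 3; slopes of the chords Δ_i = (y_(i+1) - y_i)/h_i = 2/3, 4, -9, 1/3.
  3·M_0 + 8·M_1 + 1·M_2 = 6(Δ_1 - Δ_0) = 20
  1·M_1 + 4·M_2 + 1·M_3 = 6(Δ_2 - Δ_1) = -78
  1·M_2 + 8·M_3 + 3·M_4 = 6(Δ_3 - Δ_2) = 56
Clamped end conditions give two more equations: 2h_0·M_0 + h_0·M_1 = 6(Δ_0 - s'(-1)) = -2 and h_3·M_3 + 2h_3·M_4 = 6(s'(7) - Δ_3) = -32.
Hence M_0 = -151/39, M_1 = 92/13, M_2 = -25, M_3 = 194/13, M_4 = -499/39.

-12.7949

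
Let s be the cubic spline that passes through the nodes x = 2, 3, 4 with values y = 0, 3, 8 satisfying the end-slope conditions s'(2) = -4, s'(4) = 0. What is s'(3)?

7

Let M_i = s''(x_i). Step sizes h_i = 1, 1; slopes of the chords Δ_i = (y_(i+1) - y_i)/h_i = 3, 5.
  1·M_0 + 4·M_1 + 1·M_2 = 6(Δ_1 - Δ_0) = 12
Clamped end conditions give two more equations: 2h_0·M_0 + h_0·M_1 = 6(Δ_0 - s'(2)) = 42 and h_1·M_1 + 2h_1·M_2 = 6(s'(4) - Δ_1) = -30.
Hence M_0 = 20, M_1 = 2, M_2 = -16.
On [3, 4], s'(x) = b_1 + 2c_1·(x - 3) + 3d_1·(x - 3)² with b_1 = Δ_1 - h_1(2M_1 + M_2)/6 = 7, c_1 = M_1/2 = 1, d_1 = (M_2 - M_1)/(6h_1) = -3. So s'(3) = 7.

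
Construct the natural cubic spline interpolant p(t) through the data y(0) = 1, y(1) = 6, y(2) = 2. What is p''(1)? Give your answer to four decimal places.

-13.5000

With m_i denoting the second derivative at x_i, h_i = 1, 1, and Δ_i = (y_(i+1) − y_i)/h_i = 5, -4:
  1·m_0 + 4·m_1 + 1·m_2 = 6(Δ_1 - Δ_0) = -54
Natural end conditions: m_0 = m_2 = 0.
Hence m_0 = 0, m_1 = -27/2, m_2 = 0.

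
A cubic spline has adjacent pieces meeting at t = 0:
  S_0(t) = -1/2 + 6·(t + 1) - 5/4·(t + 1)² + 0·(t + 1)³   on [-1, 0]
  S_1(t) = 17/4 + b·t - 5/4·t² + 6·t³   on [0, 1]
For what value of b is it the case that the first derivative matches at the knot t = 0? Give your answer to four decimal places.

3.5000

S_0'(t) = 6 - 5/2·(t + 1) + 0·(t + 1)², so S_0'(0) = 7/2. On the right, S_1'(0) = b, so b = 7/2.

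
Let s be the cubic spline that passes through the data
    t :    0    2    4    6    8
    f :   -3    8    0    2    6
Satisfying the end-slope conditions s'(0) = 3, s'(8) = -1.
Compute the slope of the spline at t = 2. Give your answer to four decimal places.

1.2232

Put M_i = s'' at the i-th knot. Here h = (2, 2, 2, 2) and Δ = (11/2, -4, 1, 2), so the interior equations h_(i-1)·M_(i-1) + 2(h_(i-1)+h_i)·M_i + h_i·M_(i+1) = 6(Δ_i − Δ_(i-1)) read
  2·M_0 + 8·M_1 + 2·M_2 = 6(Δ_1 - Δ_0) = -57
  2·M_1 + 8·M_2 + 2·M_3 = 6(Δ_2 - Δ_1) = 30
  2·M_2 + 8·M_3 + 2·M_4 = 6(Δ_3 - Δ_2) = 6
Clamped end conditions give two more equations: 2h_0·M_0 + h_0·M_1 = 6(Δ_0 - s'(0)) = 15 and h_3·M_3 + 2h_3·M_4 = 6(s'(8) - Δ_3) = -18.
Solving the tridiagonal system: M_0 = 1039/112, M_1 = -619/56, M_2 = 103/16, M_3 = 17/56, M_4 = -521/112.
On [2, 4], s'(t) = b_1 + 2c_1·(t - 2) + 3d_1·(t - 2)² with b_1 = Δ_1 - h_1(2M_1 + M_2)/6 = 137/112, c_1 = M_1/2 = -619/112, d_1 = (M_2 - M_1)/(6h_1) = 653/448. So s'(2) = 137/112.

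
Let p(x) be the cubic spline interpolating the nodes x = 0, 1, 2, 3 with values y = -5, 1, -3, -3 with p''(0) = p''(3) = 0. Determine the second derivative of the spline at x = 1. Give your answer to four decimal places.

Put M_i = p'' at the i-th knot. Here h = (1, 1, 1) and Δ = (6, -4, 0), so the interior equations h_(i-1)·M_(i-1) + 2(h_(i-1)+h_i)·M_i + h_i·M_(i+1) = 6(Δ_i − Δ_(i-1)) read
  1·M_0 + 4·M_1 + 1·M_2 = 6(Δ_1 - Δ_0) = -60
  1·M_1 + 4·M_2 + 1·M_3 = 6(Δ_2 - Δ_1) = 24
Natural end conditions: M_0 = M_3 = 0.
Solving: M_0 = 0, M_1 = -88/5, M_2 = 52/5, M_3 = 0.

-17.6000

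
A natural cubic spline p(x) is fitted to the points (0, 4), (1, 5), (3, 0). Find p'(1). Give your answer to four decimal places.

-0.1667

Let M_i = p''(x_i). Step sizes h_i = 1, 2; slopes of the chords Δ_i = (y_(i+1) - y_i)/h_i = 1, -5/2.
  1·M_0 + 6·M_1 + 2·M_2 = 6(Δ_1 - Δ_0) = -21
Natural end conditions: M_0 = M_2 = 0.
Solving: M_0 = 0, M_1 = -7/2, M_2 = 0.
On [1, 3], p'(x) = b_1 + 2c_1·(x - 1) + 3d_1·(x - 1)² with b_1 = Δ_1 - h_1(2M_1 + M_2)/6 = -1/6, c_1 = M_1/2 = -7/4, d_1 = (M_2 - M_1)/(6h_1) = 7/24. So p'(1) = -1/6.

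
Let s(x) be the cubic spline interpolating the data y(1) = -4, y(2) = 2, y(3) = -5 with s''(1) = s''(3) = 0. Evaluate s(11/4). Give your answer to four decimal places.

-2.4883

Put M_i = s'' at the i-th knot. Here h = (1, 1) and Δ = (6, -7), so the interior equations h_(i-1)·M_(i-1) + 2(h_(i-1)+h_i)·M_i + h_i·M_(i+1) = 6(Δ_i − Δ_(i-1)) read
  1·M_0 + 4·M_1 + 1·M_2 = 6(Δ_1 - Δ_0) = -78
Natural end conditions: M_0 = M_2 = 0.
Forward elimination and back-substitution give M_0 = 0, M_1 = -39/2, M_2 = 0.
On [2, 3], s(x) = 2 - 1/2·(x - 2) - 39/4·(x - 2)² + 13/4·(x - 2)³.
With (x - 2) = 3/4: s(11/4) = -637/256.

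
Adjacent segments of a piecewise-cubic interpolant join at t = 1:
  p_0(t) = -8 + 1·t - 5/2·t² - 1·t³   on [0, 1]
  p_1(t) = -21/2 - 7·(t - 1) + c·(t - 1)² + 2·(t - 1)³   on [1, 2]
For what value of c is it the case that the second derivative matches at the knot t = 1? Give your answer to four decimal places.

p_0''(t) = -5 - 6·t, so p_0''(1) = -11. On the right, p_1''(1) = 2c, so c = -11/2.

-5.5000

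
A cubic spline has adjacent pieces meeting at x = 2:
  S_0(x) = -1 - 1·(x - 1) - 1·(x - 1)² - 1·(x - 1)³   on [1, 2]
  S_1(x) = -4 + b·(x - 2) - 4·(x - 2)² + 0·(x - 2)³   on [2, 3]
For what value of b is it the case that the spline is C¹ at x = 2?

S_0'(x) = -1 - 2·(x - 1) - 3·(x - 1)², so S_0'(2) = -6. On the right, S_1'(2) = b, so b = -6.

-6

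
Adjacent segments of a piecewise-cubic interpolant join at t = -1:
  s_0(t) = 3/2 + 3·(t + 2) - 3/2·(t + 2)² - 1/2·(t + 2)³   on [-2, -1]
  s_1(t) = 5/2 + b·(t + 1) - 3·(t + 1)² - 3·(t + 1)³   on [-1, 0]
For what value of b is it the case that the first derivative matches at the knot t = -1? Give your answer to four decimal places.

-1.5000

s_0'(t) = 3 - 3·(t + 2) - 3/2·(t + 2)², so s_0'(-1) = -3/2. On the right, s_1'(-1) = b, so b = -3/2.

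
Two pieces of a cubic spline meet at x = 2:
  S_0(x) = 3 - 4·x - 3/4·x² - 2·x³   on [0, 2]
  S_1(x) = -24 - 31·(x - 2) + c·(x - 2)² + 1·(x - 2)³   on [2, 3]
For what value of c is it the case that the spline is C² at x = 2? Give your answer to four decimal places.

-12.7500

S_0''(x) = -3/2 - 12·x, so S_0''(2) = -51/2. On the right, S_1''(2) = 2c, so c = -51/4.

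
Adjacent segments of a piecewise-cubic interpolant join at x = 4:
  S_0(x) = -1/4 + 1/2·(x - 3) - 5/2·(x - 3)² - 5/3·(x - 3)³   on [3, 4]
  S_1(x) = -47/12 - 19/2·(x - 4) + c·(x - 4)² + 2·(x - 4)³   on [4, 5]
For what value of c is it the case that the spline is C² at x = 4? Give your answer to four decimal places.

-7.5000

S_0''(x) = -5 - 10·(x - 3), so S_0''(4) = -15. On the right, S_1''(4) = 2c, so c = -15/2.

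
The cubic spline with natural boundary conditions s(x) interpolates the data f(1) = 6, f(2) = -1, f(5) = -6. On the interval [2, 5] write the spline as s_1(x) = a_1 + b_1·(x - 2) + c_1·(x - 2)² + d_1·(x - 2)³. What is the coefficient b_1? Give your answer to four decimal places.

-5.6667

Let σ_i = s''(x_i). Step sizes h_i = 1, 3; slopes of the chords Δ_i = (y_(i+1) - y_i)/h_i = -7, -5/3.
  1·σ_0 + 8·σ_1 + 3·σ_2 = 6(Δ_1 - Δ_0) = 32
Natural end conditions: σ_0 = σ_2 = 0.
Forward elimination and back-substitution give σ_0 = 0, σ_1 = 4, σ_2 = 0.
On [2, 5], with s_1(x) = a_1 + b_1·(x - 2) + c_1·(x - 2)² + d_1·(x - 2)³: c_1 = σ_1/2 = 2, d_1 = (σ_2 - σ_1)/(6h_1) = -2/9, b_1 = Δ_1 - h_1(2σ_1 + σ_2)/6 = -17/3.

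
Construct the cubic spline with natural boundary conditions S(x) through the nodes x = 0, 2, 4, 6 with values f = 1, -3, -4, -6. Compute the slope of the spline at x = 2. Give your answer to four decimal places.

-1.1333

Let M_i = S''(x_i). Step sizes h_i = 2, 2, 2; slopes of the chords Δ_i = (y_(i+1) - y_i)/h_i = -2, -1/2, -1.
  2·M_0 + 8·M_1 + 2·M_2 = 6(Δ_1 - Δ_0) = 9
  2·M_1 + 8·M_2 + 2·M_3 = 6(Δ_2 - Δ_1) = -3
Natural end conditions: M_0 = M_3 = 0.
Forward elimination and back-substitution give M_0 = 0, M_1 = 13/10, M_2 = -7/10, M_3 = 0.
On [2, 4], S'(x) = b_1 + 2c_1·(x - 2) + 3d_1·(x - 2)² with b_1 = Δ_1 - h_1(2M_1 + M_2)/6 = -17/15, c_1 = M_1/2 = 13/20, d_1 = (M_2 - M_1)/(6h_1) = -1/6. So S'(2) = -17/15.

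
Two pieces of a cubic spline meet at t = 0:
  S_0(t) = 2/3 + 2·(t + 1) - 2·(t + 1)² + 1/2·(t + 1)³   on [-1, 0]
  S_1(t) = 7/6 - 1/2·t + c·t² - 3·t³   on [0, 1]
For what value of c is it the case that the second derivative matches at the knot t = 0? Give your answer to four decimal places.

-0.5000

S_0''(t) = -4 + 3·(t + 1), so S_0''(0) = -1. On the right, S_1''(0) = 2c, so c = -1/2.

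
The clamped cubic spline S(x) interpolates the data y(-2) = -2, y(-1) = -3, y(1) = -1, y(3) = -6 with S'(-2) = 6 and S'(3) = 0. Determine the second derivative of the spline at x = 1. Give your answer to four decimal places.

-6.4565

Put M_i = S'' at the i-th knot. Here h = (1, 2, 2) and Δ = (-1, 1, -5/2), so the interior equations h_(i-1)·M_(i-1) + 2(h_(i-1)+h_i)·M_i + h_i·M_(i+1) = 6(Δ_i − Δ_(i-1)) read
  1·M_0 + 6·M_1 + 2·M_2 = 6(Δ_1 - Δ_0) = 12
  2·M_1 + 8·M_2 + 2·M_3 = 6(Δ_2 - Δ_1) = -21
Clamped end conditions give two more equations: 2h_0·M_0 + h_0·M_1 = 6(Δ_0 - S'(-2)) = -42 and h_2·M_2 + 2h_2·M_3 = 6(S'(3) - Δ_2) = 15.
Solving the tridiagonal system: M_0 = -579/23, M_1 = 192/23, M_2 = -297/46, M_3 = 321/46.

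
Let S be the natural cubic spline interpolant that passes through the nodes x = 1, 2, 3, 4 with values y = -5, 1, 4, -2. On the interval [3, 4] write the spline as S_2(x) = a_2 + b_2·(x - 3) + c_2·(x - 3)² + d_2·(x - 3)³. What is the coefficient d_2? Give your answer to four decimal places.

2.2000

With m_i denoting the second derivative at x_i, h_i = 1, 1, 1, and Δ_i = (y_(i+1) − y_i)/h_i = 6, 3, -6:
  1·m_0 + 4·m_1 + 1·m_2 = 6(Δ_1 - Δ_0) = -18
  1·m_1 + 4·m_2 + 1·m_3 = 6(Δ_2 - Δ_1) = -54
Natural end conditions: m_0 = m_3 = 0.
Forward elimination and back-substitution give m_0 = 0, m_1 = -6/5, m_2 = -66/5, m_3 = 0.
On [3, 4], with S_2(x) = a_2 + b_2·(x - 3) + c_2·(x - 3)² + d_2·(x - 3)³: c_2 = m_2/2 = -33/5, d_2 = (m_3 - m_2)/(6h_2) = 11/5, b_2 = Δ_2 - h_2(2m_2 + m_3)/6 = -8/5.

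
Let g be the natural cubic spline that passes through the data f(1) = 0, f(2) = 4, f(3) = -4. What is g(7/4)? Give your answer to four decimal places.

3.9844

Put M_i = g'' at the i-th knot. Here h = (1, 1) and Δ = (4, -8), so the interior equations h_(i-1)·M_(i-1) + 2(h_(i-1)+h_i)·M_i + h_i·M_(i+1) = 6(Δ_i − Δ_(i-1)) read
  1·M_0 + 4·M_1 + 1·M_2 = 6(Δ_1 - Δ_0) = -72
Natural end conditions: M_0 = M_2 = 0.
Forward elimination and back-substitution give M_0 = 0, M_1 = -18, M_2 = 0.
On [1, 2], g(t) = 0 + 7·(t - 1) + 0·(t - 1)² - 3·(t - 1)³.
With (t - 1) = 3/4: g(7/4) = 255/64.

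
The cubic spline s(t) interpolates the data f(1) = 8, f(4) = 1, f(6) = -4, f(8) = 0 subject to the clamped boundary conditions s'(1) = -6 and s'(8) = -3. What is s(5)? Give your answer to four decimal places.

Put M_i = s'' at the i-th knot. Here h = (3, 2, 2) and Δ = (-7/3, -5/2, 2), so the interior equations h_(i-1)·M_(i-1) + 2(h_(i-1)+h_i)·M_i + h_i·M_(i+1) = 6(Δ_i − Δ_(i-1)) read
  3·M_0 + 10·M_1 + 2·M_2 = 6(Δ_1 - Δ_0) = -1
  2·M_1 + 8·M_2 + 2·M_3 = 6(Δ_2 - Δ_1) = 27
Clamped end conditions give two more equations: 2h_0·M_0 + h_0·M_1 = 6(Δ_0 - s'(1)) = 22 and h_2·M_2 + 2h_2·M_3 = 6(s'(8) - Δ_2) = -30.
Hence M_0 = 575/111, M_1 = -112/37, M_2 = 254/37, M_3 = -809/74.
On [4, 6], s(t) = 1 - 205/74·(t - 4) - 56/37·(t - 4)² + 61/74·(t - 4)³.
With (t - 4) = 1: s(5) = -91/37.

-2.4595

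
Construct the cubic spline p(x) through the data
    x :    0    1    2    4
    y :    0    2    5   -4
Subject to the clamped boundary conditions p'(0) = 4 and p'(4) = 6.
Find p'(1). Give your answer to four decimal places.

3.0682

Let σ_i = p''(x_i). Step sizes h_i = 1, 1, 2; slopes of the chords Δ_i = (y_(i+1) - y_i)/h_i = 2, 3, -9/2.
  1·σ_0 + 4·σ_1 + 1·σ_2 = 6(Δ_1 - Δ_0) = 6
  1·σ_1 + 6·σ_2 + 2·σ_3 = 6(Δ_2 - Δ_1) = -45
Clamped end conditions give two more equations: 2h_0·σ_0 + h_0·σ_1 = 6(Δ_0 - p'(0)) = -12 and h_2·σ_2 + 2h_2·σ_3 = 6(p'(4) - Δ_2) = 63.
Solving: σ_0 = -223/22, σ_1 = 91/11, σ_2 = -373/22, σ_3 = 533/22.
On [1, 2], p'(x) = b_1 + 2c_1·(x - 1) + 3d_1·(x - 1)² with b_1 = Δ_1 - h_1(2σ_1 + σ_2)/6 = 135/44, c_1 = σ_1/2 = 91/22, d_1 = (σ_2 - σ_1)/(6h_1) = -185/44. So p'(1) = 135/44.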